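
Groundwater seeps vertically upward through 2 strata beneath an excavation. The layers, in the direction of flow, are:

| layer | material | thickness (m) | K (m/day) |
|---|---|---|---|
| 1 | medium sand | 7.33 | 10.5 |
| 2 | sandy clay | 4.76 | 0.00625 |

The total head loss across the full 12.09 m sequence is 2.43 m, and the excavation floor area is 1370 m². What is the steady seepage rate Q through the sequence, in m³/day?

4.37

Flow is perpendicular to layering, so the layers act in series and the equivalent K is the thickness-weighted harmonic mean.
Total thickness L = 7.33 + 4.76 = 12.09 m.
Σ(b_i/K_i) = 7.33/10.5 + 4.76/0.00625 = 762.3 d.
K_eq = L / Σ(b_i/K_i) = 12.09 / 762.3 = 0.01586 m/day.
Q = K_eq · A · (Δh/L) = 0.01586 × 1370 × (2.43/12.09) = 4.367 m³/day.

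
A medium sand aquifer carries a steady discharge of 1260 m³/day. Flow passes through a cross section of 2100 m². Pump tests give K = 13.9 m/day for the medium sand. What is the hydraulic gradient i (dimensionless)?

0.0432

From Q = K·A·i, i = Q / (K·A) = 1260 / (13.90 × 2100) = 0.04317.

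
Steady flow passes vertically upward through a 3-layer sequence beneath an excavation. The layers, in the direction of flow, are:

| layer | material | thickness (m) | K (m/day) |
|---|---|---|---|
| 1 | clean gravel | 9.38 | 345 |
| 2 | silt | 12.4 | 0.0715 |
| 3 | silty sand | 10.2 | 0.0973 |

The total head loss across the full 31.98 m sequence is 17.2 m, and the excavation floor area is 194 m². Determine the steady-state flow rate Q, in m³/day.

12.0

Flow is perpendicular to layering, so the layers act in series and the equivalent K is the thickness-weighted harmonic mean.
Total thickness L = 9.38 + 12.4 + 10.2 = 31.98 m.
Σ(b_i/K_i) = 9.38/345 + 12.4/0.0715 + 10.2/0.0973 = 278.3 d.
K_eq = L / Σ(b_i/K_i) = 31.98 / 278.3 = 0.1149 m/day.
Q = K_eq · A · (Δh/L) = 0.1149 × 194 × (17.2/31.98) = 11.99 m³/day.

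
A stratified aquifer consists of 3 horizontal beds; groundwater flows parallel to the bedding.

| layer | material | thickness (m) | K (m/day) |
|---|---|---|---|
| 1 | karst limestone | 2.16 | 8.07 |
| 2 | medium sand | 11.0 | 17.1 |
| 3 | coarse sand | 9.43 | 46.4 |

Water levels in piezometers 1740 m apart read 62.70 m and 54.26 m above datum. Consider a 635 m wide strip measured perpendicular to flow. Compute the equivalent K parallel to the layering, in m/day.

Flow is parallel to layering, so each bed carries its own Darcy discharge and the transmissivities add.
Σ(K_i·b_i) = 8.07×2.16 + 17.1×11.0 + 46.4×9.43 = 643.1 m²/day.
Total thickness b = 22.59 m, so K_eq = Σ(K_i·b_i)/b = 28.47 m/day.

28.5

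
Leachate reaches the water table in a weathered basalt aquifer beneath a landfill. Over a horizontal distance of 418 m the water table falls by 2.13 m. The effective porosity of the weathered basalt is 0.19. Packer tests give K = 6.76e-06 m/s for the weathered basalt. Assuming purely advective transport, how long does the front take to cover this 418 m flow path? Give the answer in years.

Convert K: 6.76e-06 m/s × 86400 = 0.5841 m/day.
Hydraulic gradient i = Δh / L = 2.13 / 418 = 0.005096.
Darcy flux q = K · i = 0.5841 × 0.005096 = 0.002976 m/day.
Seepage velocity v = q / n_e = 0.002976 / 0.19 = 0.01566 m/day.
Travel time t = L / v = 418 / 0.01566 = 26685 days = 73.06 years.

73.1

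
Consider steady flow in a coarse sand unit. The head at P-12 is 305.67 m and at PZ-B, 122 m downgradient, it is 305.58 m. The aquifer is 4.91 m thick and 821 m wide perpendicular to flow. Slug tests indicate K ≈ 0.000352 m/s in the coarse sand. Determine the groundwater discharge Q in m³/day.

90.4

Convert K: 0.000352 m/s × 86400 = 30.41 m/day.
Cross-sectional area A = 821 × 4.91 = 4031 m².
Hydraulic gradient i = (305.67 − 305.58) / 122 = 0.09 / 122 = 0.0007377.
Darcy's law: Q = K · A · i = 30.41 × 4031 × 0.0007377 = 90.44 m³/day.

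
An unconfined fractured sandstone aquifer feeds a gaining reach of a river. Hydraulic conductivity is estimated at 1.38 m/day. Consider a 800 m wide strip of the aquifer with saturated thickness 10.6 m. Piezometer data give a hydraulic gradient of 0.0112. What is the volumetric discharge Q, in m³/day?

131

Cross-sectional area A = 800 × 10.6 = 8480 m².
Hydraulic gradient i = 0.0112.
Darcy's law: Q = K · A · i = 1.380 × 8480 × 0.01120 = 131.1 m³/day.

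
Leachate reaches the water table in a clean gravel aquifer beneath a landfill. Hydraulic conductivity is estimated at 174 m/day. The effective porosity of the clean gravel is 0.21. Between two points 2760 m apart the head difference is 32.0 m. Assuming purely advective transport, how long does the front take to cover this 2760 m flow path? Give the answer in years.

Hydraulic gradient i = Δh / L = 32.0 / 2760 = 0.01159.
Darcy flux q = K · i = 174.0 × 0.01159 = 2.017 m/day.
Seepage velocity v = q / n_e = 2.017 / 0.21 = 9.607 m/day.
Travel time t = L / v = 2760 / 9.607 = 287.3 days = 0.7866 years.

0.787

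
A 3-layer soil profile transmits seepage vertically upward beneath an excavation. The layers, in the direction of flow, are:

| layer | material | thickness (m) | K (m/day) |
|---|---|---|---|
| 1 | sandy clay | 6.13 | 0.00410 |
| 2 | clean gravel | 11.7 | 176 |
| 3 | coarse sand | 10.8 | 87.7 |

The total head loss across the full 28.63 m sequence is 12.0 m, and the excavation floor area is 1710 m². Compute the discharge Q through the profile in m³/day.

13.7

Flow is perpendicular to layering, so the layers act in series and the equivalent K is the thickness-weighted harmonic mean.
Total thickness L = 6.13 + 11.7 + 10.8 = 28.63 m.
Σ(b_i/K_i) = 6.13/0.00410 + 11.7/176 + 10.8/87.7 = 1495 d.
K_eq = L / Σ(b_i/K_i) = 28.63 / 1495 = 0.01915 m/day.
Q = K_eq · A · (Δh/L) = 0.01915 × 1710 × (12.0/28.63) = 13.72 m³/day.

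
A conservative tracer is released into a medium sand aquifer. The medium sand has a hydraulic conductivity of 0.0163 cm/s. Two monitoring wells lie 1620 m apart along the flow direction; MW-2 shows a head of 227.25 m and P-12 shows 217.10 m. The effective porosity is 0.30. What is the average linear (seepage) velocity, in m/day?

0.294

Convert K: 0.0163 cm/s × 864 = 14.08 m/day.
Hydraulic gradient i = (227.25 − 217.10) / 1620 = 10.15 / 1620 = 0.006265.
Darcy flux q = K · i = 14.08 × 0.006265 = 0.08824 m/day.
Seepage velocity v = q / n_e = 0.08824 / 0.30 = 0.2941 m/day.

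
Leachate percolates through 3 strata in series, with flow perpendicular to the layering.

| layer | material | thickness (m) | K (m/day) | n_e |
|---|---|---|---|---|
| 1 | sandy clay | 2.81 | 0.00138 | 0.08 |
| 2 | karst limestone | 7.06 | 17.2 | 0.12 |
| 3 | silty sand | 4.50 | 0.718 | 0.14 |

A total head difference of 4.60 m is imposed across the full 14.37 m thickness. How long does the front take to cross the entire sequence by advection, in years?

With flow normal to the layers, continuity requires the same specific discharge q through every layer.
Σ(b_i/K_i) = 2.81/0.00138 + 7.06/17.2 + 4.50/0.718 = 2043 d.
q = Δh / Σ(b_i/K_i) = 4.60 / 2043 = 0.002252 m/day.
In each layer the seepage velocity is v_i = q/n_i, so the layer transit time is t_i = b_i·n_i / q:
  layer 1 (sandy clay): t_1 = 2.81 × 0.08 / 0.002252 = 99.84 d
  layer 2 (karst limestone): t_2 = 7.06 × 0.12 / 0.002252 = 376.3 d
  layer 3 (silty sand): t_3 = 4.50 × 0.14 / 0.002252 = 279.8 d
Total t = Σ t_i = 755.9 days = 2.069 years.

2.07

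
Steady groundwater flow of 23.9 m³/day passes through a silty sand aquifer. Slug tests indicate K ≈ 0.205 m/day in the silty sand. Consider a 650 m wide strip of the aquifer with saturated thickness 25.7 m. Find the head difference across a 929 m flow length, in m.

Cross-sectional area A = 650 × 25.7 = 16705 m².
From Q = K·A·i, i = Q / (K·A) = 23.9 / (0.2050 × 16705) = 0.006979.
Head loss Δh = i · L = 0.006979 × 929 = 6.484 m.

6.48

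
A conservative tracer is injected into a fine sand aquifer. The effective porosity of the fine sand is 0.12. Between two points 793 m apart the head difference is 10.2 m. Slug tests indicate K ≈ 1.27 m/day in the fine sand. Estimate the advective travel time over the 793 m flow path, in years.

15.9

Hydraulic gradient i = Δh / L = 10.2 / 793 = 0.01286.
Darcy flux q = K · i = 1.270 × 0.01286 = 0.01634 m/day.
Seepage velocity v = q / n_e = 0.01634 / 0.12 = 0.1361 m/day.
Travel time t = L / v = 793 / 0.1361 = 5825 days = 15.95 years.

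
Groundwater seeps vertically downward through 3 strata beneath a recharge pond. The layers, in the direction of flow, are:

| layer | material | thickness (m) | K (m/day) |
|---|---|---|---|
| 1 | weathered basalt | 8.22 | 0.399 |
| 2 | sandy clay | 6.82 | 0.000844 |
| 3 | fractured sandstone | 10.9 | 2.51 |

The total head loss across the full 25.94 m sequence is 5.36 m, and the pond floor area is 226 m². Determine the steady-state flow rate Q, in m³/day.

0.149

Flow is perpendicular to layering, so the layers act in series and the equivalent K is the thickness-weighted harmonic mean.
Total thickness L = 8.22 + 6.82 + 10.9 = 25.94 m.
Σ(b_i/K_i) = 8.22/0.399 + 6.82/0.000844 + 10.9/2.51 = 8106 d.
K_eq = L / Σ(b_i/K_i) = 25.94 / 8106 = 0.003200 m/day.
Q = K_eq · A · (Δh/L) = 0.003200 × 226 × (5.36/25.94) = 0.1494 m³/day.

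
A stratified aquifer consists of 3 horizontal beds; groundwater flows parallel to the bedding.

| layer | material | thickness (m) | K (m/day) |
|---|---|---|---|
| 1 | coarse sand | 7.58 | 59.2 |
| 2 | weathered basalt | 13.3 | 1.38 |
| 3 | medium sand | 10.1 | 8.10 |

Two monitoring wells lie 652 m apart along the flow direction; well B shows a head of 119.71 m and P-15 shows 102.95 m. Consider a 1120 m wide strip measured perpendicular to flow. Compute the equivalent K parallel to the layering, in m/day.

Flow is parallel to layering, so each bed carries its own Darcy discharge and the transmissivities add.
Σ(K_i·b_i) = 59.2×7.58 + 1.38×13.3 + 8.10×10.1 = 548.9 m²/day.
Total thickness b = 30.98 m, so K_eq = Σ(K_i·b_i)/b = 17.72 m/day.

17.7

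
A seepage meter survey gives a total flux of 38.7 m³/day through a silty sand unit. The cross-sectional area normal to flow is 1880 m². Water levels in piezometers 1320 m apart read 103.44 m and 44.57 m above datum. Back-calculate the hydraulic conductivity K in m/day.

0.462

Hydraulic gradient i = (103.44 − 44.57) / 1320 = 58.87 / 1320 = 0.04460.
From Q = K·A·i, K = Q / (A·i) = 38.7 / (1880 × 0.04460) = 0.4616 m/day.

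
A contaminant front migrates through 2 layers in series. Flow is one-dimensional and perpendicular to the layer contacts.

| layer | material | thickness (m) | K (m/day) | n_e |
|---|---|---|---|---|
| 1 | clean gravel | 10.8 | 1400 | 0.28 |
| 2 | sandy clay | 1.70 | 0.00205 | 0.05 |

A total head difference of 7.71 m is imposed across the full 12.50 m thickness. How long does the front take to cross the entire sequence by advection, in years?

With flow normal to the layers, continuity requires the same specific discharge q through every layer.
Σ(b_i/K_i) = 10.8/1400 + 1.70/0.00205 = 829.3 d.
q = Δh / Σ(b_i/K_i) = 7.71 / 829.3 = 0.009297 m/day.
In each layer the seepage velocity is v_i = q/n_i, so the layer transit time is t_i = b_i·n_i / q:
  layer 1 (clean gravel): t_1 = 10.8 × 0.28 / 0.009297 = 325.3 d
  layer 2 (sandy clay): t_2 = 1.70 × 0.05 / 0.009297 = 9.142 d
Total t = Σ t_i = 334.4 days = 0.9155 years.

0.916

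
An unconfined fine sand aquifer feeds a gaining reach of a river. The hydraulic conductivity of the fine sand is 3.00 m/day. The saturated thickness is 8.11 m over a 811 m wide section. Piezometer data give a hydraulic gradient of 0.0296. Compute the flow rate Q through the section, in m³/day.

584

Cross-sectional area A = 811 × 8.11 = 6577 m².
Hydraulic gradient i = 0.0296.
Darcy's law: Q = K · A · i = 3.000 × 6577 × 0.02960 = 584.1 m³/day.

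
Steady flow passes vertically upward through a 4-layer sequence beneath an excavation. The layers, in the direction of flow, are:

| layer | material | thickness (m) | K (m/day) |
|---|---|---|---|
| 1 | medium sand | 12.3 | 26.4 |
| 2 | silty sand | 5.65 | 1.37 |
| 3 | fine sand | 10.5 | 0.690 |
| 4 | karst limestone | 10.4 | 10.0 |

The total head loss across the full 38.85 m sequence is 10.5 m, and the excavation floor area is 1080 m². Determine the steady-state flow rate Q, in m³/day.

Flow is perpendicular to layering, so the layers act in series and the equivalent K is the thickness-weighted harmonic mean.
Total thickness L = 12.3 + 5.65 + 10.5 + 10.4 = 38.85 m.
Σ(b_i/K_i) = 12.3/26.4 + 5.65/1.37 + 10.5/0.690 + 10.4/10.0 = 20.85 d.
K_eq = L / Σ(b_i/K_i) = 38.85 / 20.85 = 1.864 m/day.
Q = K_eq · A · (Δh/L) = 1.864 × 1080 × (10.5/38.85) = 544.0 m³/day.

544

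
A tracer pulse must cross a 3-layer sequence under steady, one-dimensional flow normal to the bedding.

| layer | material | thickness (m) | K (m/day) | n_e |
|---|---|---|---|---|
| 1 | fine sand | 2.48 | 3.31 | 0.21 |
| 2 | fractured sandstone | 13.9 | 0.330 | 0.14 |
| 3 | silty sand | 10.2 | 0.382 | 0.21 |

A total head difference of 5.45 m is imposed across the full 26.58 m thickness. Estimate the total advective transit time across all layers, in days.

58.8

With flow normal to the layers, continuity requires the same specific discharge q through every layer.
Σ(b_i/K_i) = 2.48/3.31 + 13.9/0.330 + 10.2/0.382 = 69.57 d.
q = Δh / Σ(b_i/K_i) = 5.45 / 69.57 = 0.07834 m/day.
In each layer the seepage velocity is v_i = q/n_i, so the layer transit time is t_i = b_i·n_i / q:
  layer 1 (fine sand): t_1 = 2.48 × 0.21 / 0.07834 = 6.648 d
  layer 2 (fractured sandstone): t_2 = 13.9 × 0.14 / 0.07834 = 24.84 d
  layer 3 (silty sand): t_3 = 10.2 × 0.21 / 0.07834 = 27.34 d
Total t = Σ t_i = 58.83 days.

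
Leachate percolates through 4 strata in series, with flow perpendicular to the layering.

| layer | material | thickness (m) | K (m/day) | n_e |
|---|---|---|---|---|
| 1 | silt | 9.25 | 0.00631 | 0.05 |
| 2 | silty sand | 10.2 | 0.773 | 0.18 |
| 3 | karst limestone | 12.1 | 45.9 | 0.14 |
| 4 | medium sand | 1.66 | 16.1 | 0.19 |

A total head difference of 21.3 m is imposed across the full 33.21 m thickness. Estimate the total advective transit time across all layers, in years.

With flow normal to the layers, continuity requires the same specific discharge q through every layer.
Σ(b_i/K_i) = 9.25/0.00631 + 10.2/0.773 + 12.1/45.9 + 1.66/16.1 = 1479 d.
q = Δh / Σ(b_i/K_i) = 21.3 / 1479 = 0.01440 m/day.
In each layer the seepage velocity is v_i = q/n_i, so the layer transit time is t_i = b_i·n_i / q:
  layer 1 (silt): t_1 = 9.25 × 0.05 / 0.01440 = 32.13 d
  layer 2 (silty sand): t_2 = 10.2 × 0.18 / 0.01440 = 127.5 d
  layer 3 (karst limestone): t_3 = 12.1 × 0.14 / 0.01440 = 117.7 d
  layer 4 (medium sand): t_4 = 1.66 × 0.19 / 0.01440 = 21.91 d
Total t = Σ t_i = 299.2 days = 0.8192 years.

0.819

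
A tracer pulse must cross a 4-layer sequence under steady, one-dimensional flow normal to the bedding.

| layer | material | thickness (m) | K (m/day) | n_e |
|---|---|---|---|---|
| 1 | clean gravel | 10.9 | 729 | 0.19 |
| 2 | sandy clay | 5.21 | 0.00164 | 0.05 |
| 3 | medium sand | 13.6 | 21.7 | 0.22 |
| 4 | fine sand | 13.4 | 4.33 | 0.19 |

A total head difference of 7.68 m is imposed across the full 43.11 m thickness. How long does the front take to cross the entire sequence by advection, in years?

With flow normal to the layers, continuity requires the same specific discharge q through every layer.
Σ(b_i/K_i) = 10.9/729 + 5.21/0.00164 + 13.6/21.7 + 13.4/4.33 = 3181 d.
q = Δh / Σ(b_i/K_i) = 7.68 / 3181 = 0.002415 m/day.
In each layer the seepage velocity is v_i = q/n_i, so the layer transit time is t_i = b_i·n_i / q:
  layer 1 (clean gravel): t_1 = 10.9 × 0.19 / 0.002415 = 857.7 d
  layer 2 (sandy clay): t_2 = 5.21 × 0.05 / 0.002415 = 107.9 d
  layer 3 (medium sand): t_3 = 13.6 × 0.22 / 0.002415 = 1239 d
  layer 4 (fine sand): t_4 = 13.4 × 0.19 / 0.002415 = 1054 d
Total t = Σ t_i = 3259 days = 8.923 years.

8.92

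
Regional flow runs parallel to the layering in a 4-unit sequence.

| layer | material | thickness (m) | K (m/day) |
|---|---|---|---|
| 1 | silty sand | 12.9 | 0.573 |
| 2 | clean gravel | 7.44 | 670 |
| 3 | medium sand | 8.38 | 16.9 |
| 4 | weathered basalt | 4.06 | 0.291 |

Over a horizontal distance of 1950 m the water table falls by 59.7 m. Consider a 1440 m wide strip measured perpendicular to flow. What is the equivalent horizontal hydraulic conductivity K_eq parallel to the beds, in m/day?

Flow is parallel to layering, so each bed carries its own Darcy discharge and the transmissivities add.
Σ(K_i·b_i) = 0.573×12.9 + 670×7.44 + 16.9×8.38 + 0.291×4.06 = 5135 m²/day.
Total thickness b = 32.78 m, so K_eq = Σ(K_i·b_i)/b = 156.7 m/day.

157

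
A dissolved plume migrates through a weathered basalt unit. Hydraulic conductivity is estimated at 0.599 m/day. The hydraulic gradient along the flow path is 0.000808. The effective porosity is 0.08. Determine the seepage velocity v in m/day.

0.00605

Hydraulic gradient i = 0.000808.
Darcy flux q = K · i = 0.5990 × 0.0008080 = 0.0004840 m/day.
Seepage velocity v = q / n_e = 0.0004840 / 0.08 = 0.006050 m/day.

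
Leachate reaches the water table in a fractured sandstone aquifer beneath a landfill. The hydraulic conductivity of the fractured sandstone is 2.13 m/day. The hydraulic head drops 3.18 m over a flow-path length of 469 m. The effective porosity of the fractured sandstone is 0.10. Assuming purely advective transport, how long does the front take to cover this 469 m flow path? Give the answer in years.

Hydraulic gradient i = Δh / L = 3.18 / 469 = 0.006780.
Darcy flux q = K · i = 2.130 × 0.006780 = 0.01444 m/day.
Seepage velocity v = q / n_e = 0.01444 / 0.10 = 0.1444 m/day.
Travel time t = L / v = 469 / 0.1444 = 3247 days = 8.891 years.

8.89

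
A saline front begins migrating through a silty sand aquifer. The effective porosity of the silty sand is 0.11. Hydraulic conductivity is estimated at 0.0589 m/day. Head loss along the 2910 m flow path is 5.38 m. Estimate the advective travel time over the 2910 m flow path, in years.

Hydraulic gradient i = Δh / L = 5.38 / 2910 = 0.001849.
Darcy flux q = K · i = 0.05890 × 0.001849 = 0.0001089 m/day.
Seepage velocity v = q / n_e = 0.0001089 / 0.11 = 0.0009899 m/day.
Travel time t = L / v = 2910 / 0.0009899 = 2.940e+06 days = 8048 years.

8050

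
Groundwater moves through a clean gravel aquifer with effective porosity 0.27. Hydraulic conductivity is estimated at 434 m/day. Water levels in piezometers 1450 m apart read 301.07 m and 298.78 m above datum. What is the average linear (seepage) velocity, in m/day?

Hydraulic gradient i = (301.07 − 298.78) / 1450 = 2.29 / 1450 = 0.001579.
Darcy flux q = K · i = 434.0 × 0.001579 = 0.6854 m/day.
Seepage velocity v = q / n_e = 0.6854 / 0.27 = 2.539 m/day.

2.54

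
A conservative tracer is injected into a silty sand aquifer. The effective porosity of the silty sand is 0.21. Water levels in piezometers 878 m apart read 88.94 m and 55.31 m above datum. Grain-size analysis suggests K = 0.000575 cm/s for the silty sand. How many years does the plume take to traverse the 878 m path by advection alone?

Convert K: 0.000575 cm/s × 864 = 0.4968 m/day.
Hydraulic gradient i = (88.94 − 55.31) / 878 = 33.63 / 878 = 0.03830.
Darcy flux q = K · i = 0.4968 × 0.03830 = 0.01903 m/day.
Seepage velocity v = q / n_e = 0.01903 / 0.21 = 0.09061 m/day.
Travel time t = L / v = 878 / 0.09061 = 9689 days = 26.53 years.

26.5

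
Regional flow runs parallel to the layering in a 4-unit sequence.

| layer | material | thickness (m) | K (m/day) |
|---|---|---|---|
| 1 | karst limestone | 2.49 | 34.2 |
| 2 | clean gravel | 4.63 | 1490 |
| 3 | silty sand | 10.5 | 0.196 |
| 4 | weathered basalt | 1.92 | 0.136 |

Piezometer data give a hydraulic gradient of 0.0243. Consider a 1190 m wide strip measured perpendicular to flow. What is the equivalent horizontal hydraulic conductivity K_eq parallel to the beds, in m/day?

Flow is parallel to layering, so each bed carries its own Darcy discharge and the transmissivities add.
Σ(K_i·b_i) = 34.2×2.49 + 1490×4.63 + 0.196×10.5 + 0.136×1.92 = 6986 m²/day.
Total thickness b = 19.54 m, so K_eq = Σ(K_i·b_i)/b = 357.5 m/day.

358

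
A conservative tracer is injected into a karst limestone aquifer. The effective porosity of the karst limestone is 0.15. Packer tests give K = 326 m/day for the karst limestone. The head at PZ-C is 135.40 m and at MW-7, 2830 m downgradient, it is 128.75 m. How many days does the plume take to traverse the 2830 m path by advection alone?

554

Hydraulic gradient i = (135.40 − 128.75) / 2830 = 6.65 / 2830 = 0.002350.
Darcy flux q = K · i = 326.0 × 0.002350 = 0.7660 m/day.
Seepage velocity v = q / n_e = 0.7660 / 0.15 = 5.107 m/day.
Travel time t = L / v = 2830 / 5.107 = 554.1 days.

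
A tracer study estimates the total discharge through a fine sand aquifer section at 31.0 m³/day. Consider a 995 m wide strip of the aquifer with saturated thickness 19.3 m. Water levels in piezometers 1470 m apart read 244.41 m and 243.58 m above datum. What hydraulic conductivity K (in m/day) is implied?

Cross-sectional area A = 995 × 19.3 = 19204 m².
Hydraulic gradient i = (244.41 − 243.58) / 1470 = 0.83 / 1470 = 0.0005646.
From Q = K·A·i, K = Q / (A·i) = 31.0 / (19204 × 0.0005646) = 2.859 m/day.

2.86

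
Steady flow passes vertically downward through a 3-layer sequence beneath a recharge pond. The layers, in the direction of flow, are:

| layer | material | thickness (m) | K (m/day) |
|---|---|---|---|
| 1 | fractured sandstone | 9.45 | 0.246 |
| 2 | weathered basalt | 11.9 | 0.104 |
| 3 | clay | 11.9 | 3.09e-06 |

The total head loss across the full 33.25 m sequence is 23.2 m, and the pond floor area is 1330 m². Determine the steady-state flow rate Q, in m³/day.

0.00801

Flow is perpendicular to layering, so the layers act in series and the equivalent K is the thickness-weighted harmonic mean.
Total thickness L = 9.45 + 11.9 + 11.9 = 33.25 m.
Σ(b_i/K_i) = 9.45/0.246 + 11.9/0.104 + 11.9/3.09e-06 = 3.851e+06 d.
K_eq = L / Σ(b_i/K_i) = 33.25 / 3.851e+06 = 8.633e-06 m/day.
Q = K_eq · A · (Δh/L) = 8.633e-06 × 1330 × (23.2/33.25) = 0.008012 m³/day.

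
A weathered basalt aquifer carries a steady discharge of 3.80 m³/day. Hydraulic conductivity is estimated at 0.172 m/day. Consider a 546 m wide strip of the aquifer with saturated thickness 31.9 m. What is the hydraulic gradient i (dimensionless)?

0.00127

Cross-sectional area A = 546 × 31.9 = 17417 m².
From Q = K·A·i, i = Q / (K·A) = 3.80 / (0.1720 × 17417) = 0.001268.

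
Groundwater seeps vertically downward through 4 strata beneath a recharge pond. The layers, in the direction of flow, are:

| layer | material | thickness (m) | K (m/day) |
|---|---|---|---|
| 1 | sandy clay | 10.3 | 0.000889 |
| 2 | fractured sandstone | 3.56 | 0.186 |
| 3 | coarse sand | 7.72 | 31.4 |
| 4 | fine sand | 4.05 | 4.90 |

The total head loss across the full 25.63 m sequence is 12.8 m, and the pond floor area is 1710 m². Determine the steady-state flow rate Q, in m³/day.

1.89

Flow is perpendicular to layering, so the layers act in series and the equivalent K is the thickness-weighted harmonic mean.
Total thickness L = 10.3 + 3.56 + 7.72 + 4.05 = 25.63 m.
Σ(b_i/K_i) = 10.3/0.000889 + 3.56/0.186 + 7.72/31.4 + 4.05/4.90 = 11606 d.
K_eq = L / Σ(b_i/K_i) = 25.63 / 11606 = 0.002208 m/day.
Q = K_eq · A · (Δh/L) = 0.002208 × 1710 × (12.8/25.63) = 1.886 m³/day.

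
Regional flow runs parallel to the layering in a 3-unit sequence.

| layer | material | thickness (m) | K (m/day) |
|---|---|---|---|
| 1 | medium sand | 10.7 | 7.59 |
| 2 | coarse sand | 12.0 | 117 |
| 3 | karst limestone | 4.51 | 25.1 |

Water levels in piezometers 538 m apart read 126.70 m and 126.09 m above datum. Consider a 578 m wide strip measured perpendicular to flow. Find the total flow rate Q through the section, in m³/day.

1050

Flow is parallel to layering, so each bed carries its own Darcy discharge and the transmissivities add.
Σ(K_i·b_i) = 7.59×10.7 + 117×12.0 + 25.1×4.51 = 1598 m²/day.
Hydraulic gradient i = (126.70 − 126.09) / 538 = 0.61 / 538 = 0.001134.
Q = Σ(K_i·b_i) · W · i = 1598 × 578 × 0.001134 = 1048 m³/day.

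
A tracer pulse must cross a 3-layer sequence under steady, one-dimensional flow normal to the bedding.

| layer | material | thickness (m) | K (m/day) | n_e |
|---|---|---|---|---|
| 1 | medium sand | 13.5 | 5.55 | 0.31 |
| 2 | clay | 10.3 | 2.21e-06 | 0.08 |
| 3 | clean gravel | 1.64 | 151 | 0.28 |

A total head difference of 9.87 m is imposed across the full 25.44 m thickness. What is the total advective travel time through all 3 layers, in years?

7070

With flow normal to the layers, continuity requires the same specific discharge q through every layer.
Σ(b_i/K_i) = 13.5/5.55 + 10.3/2.21e-06 + 1.64/151 = 4.661e+06 d.
q = Δh / Σ(b_i/K_i) = 9.87 / 4.661e+06 = 2.118e-06 m/day.
In each layer the seepage velocity is v_i = q/n_i, so the layer transit time is t_i = b_i·n_i / q:
  layer 1 (medium sand): t_1 = 13.5 × 0.31 / 2.118e-06 = 1.976e+06 d
  layer 2 (clay): t_2 = 10.3 × 0.08 / 2.118e-06 = 3.891e+05 d
  layer 3 (clean gravel): t_3 = 1.64 × 0.28 / 2.118e-06 = 2.168e+05 d
Total t = Σ t_i = 2.582e+06 days = 7069 years.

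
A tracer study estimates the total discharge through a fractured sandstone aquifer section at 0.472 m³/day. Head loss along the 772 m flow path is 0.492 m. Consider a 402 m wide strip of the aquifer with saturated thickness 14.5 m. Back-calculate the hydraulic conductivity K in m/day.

Cross-sectional area A = 402 × 14.5 = 5829 m².
Hydraulic gradient i = Δh / L = 0.492 / 772 = 0.0006373.
From Q = K·A·i, K = Q / (A·i) = 0.472 / (5829 × 0.0006373) = 0.1271 m/day.

0.127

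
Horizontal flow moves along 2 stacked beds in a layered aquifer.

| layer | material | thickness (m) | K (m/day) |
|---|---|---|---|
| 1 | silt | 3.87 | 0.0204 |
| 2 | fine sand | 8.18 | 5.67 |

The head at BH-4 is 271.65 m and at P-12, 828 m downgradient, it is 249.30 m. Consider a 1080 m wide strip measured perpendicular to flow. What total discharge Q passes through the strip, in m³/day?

Flow is parallel to layering, so each bed carries its own Darcy discharge and the transmissivities add.
Σ(K_i·b_i) = 0.0204×3.87 + 5.67×8.18 = 46.46 m²/day.
Hydraulic gradient i = (271.65 − 249.30) / 828 = 22.35 / 828 = 0.02699.
Q = Σ(K_i·b_i) · W · i = 46.46 × 1080 × 0.02699 = 1354 m³/day.

1350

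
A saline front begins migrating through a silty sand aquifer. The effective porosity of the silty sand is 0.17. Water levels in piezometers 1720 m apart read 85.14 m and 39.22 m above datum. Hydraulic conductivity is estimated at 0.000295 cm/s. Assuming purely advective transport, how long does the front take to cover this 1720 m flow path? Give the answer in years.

118

Convert K: 0.000295 cm/s × 864 = 0.2549 m/day.
Hydraulic gradient i = (85.14 − 39.22) / 1720 = 45.92 / 1720 = 0.02670.
Darcy flux q = K · i = 0.2549 × 0.02670 = 0.006805 m/day.
Seepage velocity v = q / n_e = 0.006805 / 0.17 = 0.04003 m/day.
Travel time t = L / v = 1720 / 0.04003 = 42970 days = 117.6 years.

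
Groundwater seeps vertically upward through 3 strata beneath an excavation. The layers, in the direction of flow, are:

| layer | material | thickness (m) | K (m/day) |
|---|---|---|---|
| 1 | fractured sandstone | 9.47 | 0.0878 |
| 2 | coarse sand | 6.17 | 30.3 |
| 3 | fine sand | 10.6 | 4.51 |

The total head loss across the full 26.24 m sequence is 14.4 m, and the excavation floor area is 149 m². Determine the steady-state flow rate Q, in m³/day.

Flow is perpendicular to layering, so the layers act in series and the equivalent K is the thickness-weighted harmonic mean.
Total thickness L = 9.47 + 6.17 + 10.6 = 26.24 m.
Σ(b_i/K_i) = 9.47/0.0878 + 6.17/30.3 + 10.6/4.51 = 110.4 d.
K_eq = L / Σ(b_i/K_i) = 26.24 / 110.4 = 0.2377 m/day.
Q = K_eq · A · (Δh/L) = 0.2377 × 149 × (14.4/26.24) = 19.43 m³/day.

19.4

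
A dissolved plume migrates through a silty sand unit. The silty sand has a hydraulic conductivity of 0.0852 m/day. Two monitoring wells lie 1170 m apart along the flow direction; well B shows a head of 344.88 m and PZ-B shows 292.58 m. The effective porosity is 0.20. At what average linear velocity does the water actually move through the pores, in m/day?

0.0190

Hydraulic gradient i = (344.88 − 292.58) / 1170 = 52.3 / 1170 = 0.04470.
Darcy flux q = K · i = 0.08520 × 0.04470 = 0.003809 m/day.
Seepage velocity v = q / n_e = 0.003809 / 0.20 = 0.01904 m/day.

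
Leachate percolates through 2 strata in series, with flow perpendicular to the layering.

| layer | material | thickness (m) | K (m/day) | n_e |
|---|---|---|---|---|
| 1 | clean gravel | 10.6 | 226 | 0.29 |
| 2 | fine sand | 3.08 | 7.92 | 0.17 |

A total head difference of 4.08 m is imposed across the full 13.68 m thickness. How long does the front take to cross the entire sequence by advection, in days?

0.384

With flow normal to the layers, continuity requires the same specific discharge q through every layer.
Σ(b_i/K_i) = 10.6/226 + 3.08/7.92 = 0.4358 d.
q = Δh / Σ(b_i/K_i) = 4.08 / 0.4358 = 9.362 m/day.
In each layer the seepage velocity is v_i = q/n_i, so the layer transit time is t_i = b_i·n_i / q:
  layer 1 (clean gravel): t_1 = 10.6 × 0.29 / 9.362 = 0.3283 d
  layer 2 (fine sand): t_2 = 3.08 × 0.17 / 9.362 = 0.05593 d
Total t = Σ t_i = 0.3843 days.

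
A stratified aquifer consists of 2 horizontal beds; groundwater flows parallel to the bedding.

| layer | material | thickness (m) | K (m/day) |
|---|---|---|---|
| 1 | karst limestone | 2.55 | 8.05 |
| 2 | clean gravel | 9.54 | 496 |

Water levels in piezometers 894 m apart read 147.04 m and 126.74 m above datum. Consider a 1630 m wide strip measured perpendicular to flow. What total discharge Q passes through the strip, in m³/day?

176000

Flow is parallel to layering, so each bed carries its own Darcy discharge and the transmissivities add.
Σ(K_i·b_i) = 8.05×2.55 + 496×9.54 = 4752 m²/day.
Hydraulic gradient i = (147.04 − 126.74) / 894 = 20.3 / 894 = 0.02271.
Q = Σ(K_i·b_i) · W · i = 4752 × 1630 × 0.02271 = 1.759e+05 m³/day.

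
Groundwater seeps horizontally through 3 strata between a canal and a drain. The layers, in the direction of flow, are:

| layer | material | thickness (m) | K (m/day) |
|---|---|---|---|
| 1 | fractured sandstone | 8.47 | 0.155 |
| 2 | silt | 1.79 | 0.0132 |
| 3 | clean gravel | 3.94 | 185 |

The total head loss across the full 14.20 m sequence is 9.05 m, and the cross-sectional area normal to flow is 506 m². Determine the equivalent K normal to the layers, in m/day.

Flow is perpendicular to layering, so the layers act in series and the equivalent K is the thickness-weighted harmonic mean.
Total thickness L = 8.47 + 1.79 + 3.94 = 14.20 m.
Σ(b_i/K_i) = 8.47/0.155 + 1.79/0.0132 + 3.94/185 = 190.3 d.
K_eq = L / Σ(b_i/K_i) = 14.20 / 190.3 = 0.07463 m/day.

0.0746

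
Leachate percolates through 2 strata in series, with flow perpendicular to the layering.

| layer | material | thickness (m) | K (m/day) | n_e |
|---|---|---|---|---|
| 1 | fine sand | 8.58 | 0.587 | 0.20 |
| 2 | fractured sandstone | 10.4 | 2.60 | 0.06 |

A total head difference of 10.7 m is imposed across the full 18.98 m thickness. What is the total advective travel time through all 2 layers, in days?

4.07

With flow normal to the layers, continuity requires the same specific discharge q through every layer.
Σ(b_i/K_i) = 8.58/0.587 + 10.4/2.60 = 18.62 d.
q = Δh / Σ(b_i/K_i) = 10.7 / 18.62 = 0.5748 m/day.
In each layer the seepage velocity is v_i = q/n_i, so the layer transit time is t_i = b_i·n_i / q:
  layer 1 (fine sand): t_1 = 8.58 × 0.20 / 0.5748 = 2.986 d
  layer 2 (fractured sandstone): t_2 = 10.4 × 0.06 / 0.5748 = 1.086 d
Total t = Σ t_i = 4.071 days.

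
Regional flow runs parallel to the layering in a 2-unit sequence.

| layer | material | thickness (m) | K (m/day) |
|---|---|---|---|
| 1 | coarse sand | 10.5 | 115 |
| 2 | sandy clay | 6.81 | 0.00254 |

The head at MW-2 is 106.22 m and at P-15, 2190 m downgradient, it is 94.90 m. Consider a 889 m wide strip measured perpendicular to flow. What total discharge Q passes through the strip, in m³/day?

Flow is parallel to layering, so each bed carries its own Darcy discharge and the transmissivities add.
Σ(K_i·b_i) = 115×10.5 + 0.00254×6.81 = 1208 m²/day.
Hydraulic gradient i = (106.22 − 94.90) / 2190 = 11.32 / 2190 = 0.005169.
Q = Σ(K_i·b_i) · W · i = 1208 × 889 × 0.005169 = 5549 m³/day.

5550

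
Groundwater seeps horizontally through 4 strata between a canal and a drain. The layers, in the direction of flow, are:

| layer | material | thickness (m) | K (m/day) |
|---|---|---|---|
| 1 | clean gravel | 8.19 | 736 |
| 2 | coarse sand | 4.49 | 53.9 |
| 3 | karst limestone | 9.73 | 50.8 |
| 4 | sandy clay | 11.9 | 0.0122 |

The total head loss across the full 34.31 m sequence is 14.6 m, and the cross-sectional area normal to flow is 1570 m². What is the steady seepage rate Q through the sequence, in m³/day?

Flow is perpendicular to layering, so the layers act in series and the equivalent K is the thickness-weighted harmonic mean.
Total thickness L = 8.19 + 4.49 + 9.73 + 11.9 = 34.31 m.
Σ(b_i/K_i) = 8.19/736 + 4.49/53.9 + 9.73/50.8 + 11.9/0.0122 = 975.7 d.
K_eq = L / Σ(b_i/K_i) = 34.31 / 975.7 = 0.03516 m/day.
Q = K_eq · A · (Δh/L) = 0.03516 × 1570 × (14.6/34.31) = 23.49 m³/day.

23.5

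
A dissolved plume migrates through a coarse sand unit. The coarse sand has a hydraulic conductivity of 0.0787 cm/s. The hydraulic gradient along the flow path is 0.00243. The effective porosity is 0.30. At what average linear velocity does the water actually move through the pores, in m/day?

Convert K: 0.0787 cm/s × 864 = 68.00 m/day.
Hydraulic gradient i = 0.00243.
Darcy flux q = K · i = 68.00 × 0.002430 = 0.1652 m/day.
Seepage velocity v = q / n_e = 0.1652 / 0.30 = 0.5508 m/day.

0.551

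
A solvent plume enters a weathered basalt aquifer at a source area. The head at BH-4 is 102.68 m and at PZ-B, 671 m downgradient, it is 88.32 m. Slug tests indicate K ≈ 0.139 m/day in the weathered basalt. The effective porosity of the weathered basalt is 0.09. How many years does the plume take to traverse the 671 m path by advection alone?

Hydraulic gradient i = (102.68 − 88.32) / 671 = 14.36 / 671 = 0.02140.
Darcy flux q = K · i = 0.1390 × 0.02140 = 0.002975 m/day.
Seepage velocity v = q / n_e = 0.002975 / 0.09 = 0.03305 m/day.
Travel time t = L / v = 671 / 0.03305 = 20301 days = 55.58 years.

55.6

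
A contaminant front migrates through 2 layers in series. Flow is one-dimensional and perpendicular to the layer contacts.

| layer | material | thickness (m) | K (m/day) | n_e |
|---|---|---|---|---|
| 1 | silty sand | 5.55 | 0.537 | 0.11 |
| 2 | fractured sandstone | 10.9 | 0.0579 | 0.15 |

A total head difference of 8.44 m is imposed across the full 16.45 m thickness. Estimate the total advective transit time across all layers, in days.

With flow normal to the layers, continuity requires the same specific discharge q through every layer.
Σ(b_i/K_i) = 5.55/0.537 + 10.9/0.0579 = 198.6 d.
q = Δh / Σ(b_i/K_i) = 8.44 / 198.6 = 0.04250 m/day.
In each layer the seepage velocity is v_i = q/n_i, so the layer transit time is t_i = b_i·n_i / q:
  layer 1 (silty sand): t_1 = 5.55 × 0.11 / 0.04250 = 14.36 d
  layer 2 (fractured sandstone): t_2 = 10.9 × 0.15 / 0.04250 = 38.47 d
Total t = Σ t_i = 52.84 days.

52.8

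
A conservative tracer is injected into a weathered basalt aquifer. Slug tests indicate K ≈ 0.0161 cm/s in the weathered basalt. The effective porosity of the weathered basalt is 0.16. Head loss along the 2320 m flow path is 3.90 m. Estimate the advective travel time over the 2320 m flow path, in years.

Convert K: 0.0161 cm/s × 864 = 13.91 m/day.
Hydraulic gradient i = Δh / L = 3.90 / 2320 = 0.001681.
Darcy flux q = K · i = 13.91 × 0.001681 = 0.02338 m/day.
Seepage velocity v = q / n_e = 0.02338 / 0.16 = 0.1461 m/day.
Travel time t = L / v = 2320 / 0.1461 = 15874 days = 43.46 years.

43.5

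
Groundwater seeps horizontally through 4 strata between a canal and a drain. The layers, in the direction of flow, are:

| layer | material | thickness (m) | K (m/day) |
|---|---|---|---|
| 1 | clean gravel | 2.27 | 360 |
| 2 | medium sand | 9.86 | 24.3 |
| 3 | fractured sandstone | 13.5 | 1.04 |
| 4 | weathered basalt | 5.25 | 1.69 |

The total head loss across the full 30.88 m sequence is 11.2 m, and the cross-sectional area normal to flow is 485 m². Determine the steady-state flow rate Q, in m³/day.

Flow is perpendicular to layering, so the layers act in series and the equivalent K is the thickness-weighted harmonic mean.
Total thickness L = 2.27 + 9.86 + 13.5 + 5.25 = 30.88 m.
Σ(b_i/K_i) = 2.27/360 + 9.86/24.3 + 13.5/1.04 + 5.25/1.69 = 16.50 d.
K_eq = L / Σ(b_i/K_i) = 30.88 / 16.50 = 1.872 m/day.
Q = K_eq · A · (Δh/L) = 1.872 × 485 × (11.2/30.88) = 329.2 m³/day.

329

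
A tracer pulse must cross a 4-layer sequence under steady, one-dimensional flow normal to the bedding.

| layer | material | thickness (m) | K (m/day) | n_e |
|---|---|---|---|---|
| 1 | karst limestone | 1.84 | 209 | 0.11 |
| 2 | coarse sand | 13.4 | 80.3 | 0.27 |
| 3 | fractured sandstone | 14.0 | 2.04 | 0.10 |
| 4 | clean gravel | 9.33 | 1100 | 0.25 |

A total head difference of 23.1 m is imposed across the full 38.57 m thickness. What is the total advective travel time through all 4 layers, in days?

2.30

With flow normal to the layers, continuity requires the same specific discharge q through every layer.
Σ(b_i/K_i) = 1.84/209 + 13.4/80.3 + 14.0/2.04 + 9.33/1100 = 7.047 d.
q = Δh / Σ(b_i/K_i) = 23.1 / 7.047 = 3.278 m/day.
In each layer the seepage velocity is v_i = q/n_i, so the layer transit time is t_i = b_i·n_i / q:
  layer 1 (karst limestone): t_1 = 1.84 × 0.11 / 3.278 = 0.06174 d
  layer 2 (coarse sand): t_2 = 13.4 × 0.27 / 3.278 = 1.104 d
  layer 3 (fractured sandstone): t_3 = 14.0 × 0.10 / 3.278 = 0.4271 d
  layer 4 (clean gravel): t_4 = 9.33 × 0.25 / 3.278 = 0.7116 d
Total t = Σ t_i = 2.304 days.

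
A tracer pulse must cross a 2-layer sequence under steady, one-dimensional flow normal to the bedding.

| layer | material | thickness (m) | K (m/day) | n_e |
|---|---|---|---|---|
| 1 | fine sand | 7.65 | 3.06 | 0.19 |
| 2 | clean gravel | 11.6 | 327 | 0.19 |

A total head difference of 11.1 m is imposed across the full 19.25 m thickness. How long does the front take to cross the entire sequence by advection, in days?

0.835

With flow normal to the layers, continuity requires the same specific discharge q through every layer.
Σ(b_i/K_i) = 7.65/3.06 + 11.6/327 = 2.535 d.
q = Δh / Σ(b_i/K_i) = 11.1 / 2.535 = 4.378 m/day.
In each layer the seepage velocity is v_i = q/n_i, so the layer transit time is t_i = b_i·n_i / q:
  layer 1 (fine sand): t_1 = 7.65 × 0.19 / 4.378 = 0.3320 d
  layer 2 (clean gravel): t_2 = 11.6 × 0.19 / 4.378 = 0.5034 d
Total t = Σ t_i = 0.8355 days.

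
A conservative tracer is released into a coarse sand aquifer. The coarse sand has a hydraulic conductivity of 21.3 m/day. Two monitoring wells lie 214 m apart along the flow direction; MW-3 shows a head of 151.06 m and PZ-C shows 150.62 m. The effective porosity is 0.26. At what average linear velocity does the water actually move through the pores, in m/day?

0.168

Hydraulic gradient i = (151.06 − 150.62) / 214 = 0.44 / 214 = 0.002056.
Darcy flux q = K · i = 21.30 × 0.002056 = 0.04379 m/day.
Seepage velocity v = q / n_e = 0.04379 / 0.26 = 0.1684 m/day.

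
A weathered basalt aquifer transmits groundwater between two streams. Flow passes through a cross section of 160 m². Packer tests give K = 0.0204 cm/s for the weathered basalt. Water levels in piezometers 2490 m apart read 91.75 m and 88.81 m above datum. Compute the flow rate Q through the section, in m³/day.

3.33

Convert K: 0.0204 cm/s × 864 = 17.63 m/day.
Hydraulic gradient i = (91.75 − 88.81) / 2490 = 2.94 / 2490 = 0.001181.
Darcy's law: Q = K · A · i = 17.63 × 160.0 × 0.001181 = 3.330 m³/day.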